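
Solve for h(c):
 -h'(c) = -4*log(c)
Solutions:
 h(c) = C1 + 4*c*log(c) - 4*c


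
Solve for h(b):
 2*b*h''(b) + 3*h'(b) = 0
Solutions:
 h(b) = C1 + C2/sqrt(b)


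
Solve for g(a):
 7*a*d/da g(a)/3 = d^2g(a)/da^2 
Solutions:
 g(a) = C1 + C2*erfi(sqrt(42)*a/6)


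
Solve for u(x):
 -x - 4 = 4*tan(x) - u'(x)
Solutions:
 u(x) = C1 + x^2/2 + 4*x - 4*log(cos(x))


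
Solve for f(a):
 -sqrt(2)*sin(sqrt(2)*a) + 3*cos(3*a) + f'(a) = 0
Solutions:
 f(a) = C1 - sin(3*a) - cos(sqrt(2)*a)


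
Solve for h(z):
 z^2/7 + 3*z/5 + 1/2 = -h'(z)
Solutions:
 h(z) = C1 - z^3/21 - 3*z^2/10 - z/2


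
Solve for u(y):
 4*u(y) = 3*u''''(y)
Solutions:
 u(y) = C1*exp(-sqrt(2)*3^(3/4)*y/3) + C2*exp(sqrt(2)*3^(3/4)*y/3) + C3*sin(sqrt(2)*3^(3/4)*y/3) + C4*cos(sqrt(2)*3^(3/4)*y/3)


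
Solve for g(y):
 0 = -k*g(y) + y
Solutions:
 g(y) = y/k


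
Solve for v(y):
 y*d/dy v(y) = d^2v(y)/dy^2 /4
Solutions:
 v(y) = C1 + C2*erfi(sqrt(2)*y)


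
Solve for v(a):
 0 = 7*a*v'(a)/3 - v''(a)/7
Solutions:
 v(a) = C1 + C2*erfi(7*sqrt(6)*a/6)


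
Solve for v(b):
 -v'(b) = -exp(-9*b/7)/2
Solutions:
 v(b) = C1 - 7*exp(-9*b/7)/18


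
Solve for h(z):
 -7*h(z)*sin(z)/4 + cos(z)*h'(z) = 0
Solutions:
 h(z) = C1/cos(z)^(7/4)


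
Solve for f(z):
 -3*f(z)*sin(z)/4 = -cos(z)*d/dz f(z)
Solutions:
 f(z) = C1/cos(z)^(3/4)


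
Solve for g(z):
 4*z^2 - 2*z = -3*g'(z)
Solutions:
 g(z) = C1 - 4*z^3/9 + z^2/3


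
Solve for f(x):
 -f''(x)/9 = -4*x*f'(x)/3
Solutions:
 f(x) = C1 + C2*erfi(sqrt(6)*x)


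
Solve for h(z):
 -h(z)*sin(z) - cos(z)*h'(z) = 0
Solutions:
 h(z) = C1*cos(z)


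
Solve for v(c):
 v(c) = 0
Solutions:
 v(c) = 0


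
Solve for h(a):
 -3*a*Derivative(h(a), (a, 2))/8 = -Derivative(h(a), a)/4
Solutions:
 h(a) = C1 + C2*a^(5/3)


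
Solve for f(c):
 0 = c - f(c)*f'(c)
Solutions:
 f(c) = -sqrt(C1 + c^2)
 f(c) = sqrt(C1 + c^2)


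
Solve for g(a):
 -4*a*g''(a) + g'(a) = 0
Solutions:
 g(a) = C1 + C2*a^(5/4)


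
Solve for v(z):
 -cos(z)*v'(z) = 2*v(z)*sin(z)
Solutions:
 v(z) = C1*cos(z)^2


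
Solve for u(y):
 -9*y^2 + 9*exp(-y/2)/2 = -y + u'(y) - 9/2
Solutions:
 u(y) = C1 - 3*y^3 + y^2/2 + 9*y/2 - 9*exp(-y/2)


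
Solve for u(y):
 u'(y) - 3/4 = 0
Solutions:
 u(y) = C1 + 3*y/4


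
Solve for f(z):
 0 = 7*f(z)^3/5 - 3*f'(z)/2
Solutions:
 f(z) = -sqrt(30)*sqrt(-1/(C1 + 14*z))/2
 f(z) = sqrt(30)*sqrt(-1/(C1 + 14*z))/2


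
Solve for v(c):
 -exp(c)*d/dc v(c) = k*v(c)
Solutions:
 v(c) = C1*exp(k*exp(-c))


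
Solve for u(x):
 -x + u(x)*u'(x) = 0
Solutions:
 u(x) = -sqrt(C1 + x^2)
 u(x) = sqrt(C1 + x^2)


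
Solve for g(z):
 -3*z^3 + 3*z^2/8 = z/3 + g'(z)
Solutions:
 g(z) = C1 - 3*z^4/4 + z^3/8 - z^2/6


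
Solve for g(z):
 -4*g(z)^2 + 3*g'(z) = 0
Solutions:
 g(z) = -3/(C1 + 4*z)


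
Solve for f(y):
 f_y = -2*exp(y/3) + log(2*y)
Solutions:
 f(y) = C1 + y*log(y) + y*(-1 + log(2)) - 6*exp(y/3)


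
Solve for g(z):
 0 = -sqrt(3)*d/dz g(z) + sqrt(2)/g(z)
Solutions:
 g(z) = -sqrt(C1 + 6*sqrt(6)*z)/3
 g(z) = sqrt(C1 + 6*sqrt(6)*z)/3


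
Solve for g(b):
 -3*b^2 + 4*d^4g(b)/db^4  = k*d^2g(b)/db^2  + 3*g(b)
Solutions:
 g(b) = C1*exp(-sqrt(2)*b*sqrt(k - sqrt(k^2 + 48))/4) + C2*exp(sqrt(2)*b*sqrt(k - sqrt(k^2 + 48))/4) + C3*exp(-sqrt(2)*b*sqrt(k + sqrt(k^2 + 48))/4) + C4*exp(sqrt(2)*b*sqrt(k + sqrt(k^2 + 48))/4) - b^2 + 2*k/3


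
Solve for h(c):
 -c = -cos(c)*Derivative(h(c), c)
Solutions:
 h(c) = C1 + Integral(c/cos(c), c)


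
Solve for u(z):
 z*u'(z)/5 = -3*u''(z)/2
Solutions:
 u(z) = C1 + C2*erf(sqrt(15)*z/15)


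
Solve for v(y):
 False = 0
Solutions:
 v(y) = C1 + 9*y*asin(8*y/7) + zoo*y + 9*sqrt(49 - 64*y^2)/8


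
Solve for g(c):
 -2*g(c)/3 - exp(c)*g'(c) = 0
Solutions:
 g(c) = C1*exp(2*exp(-c)/3)


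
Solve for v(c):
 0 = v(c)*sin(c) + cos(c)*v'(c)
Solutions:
 v(c) = C1*cos(c)


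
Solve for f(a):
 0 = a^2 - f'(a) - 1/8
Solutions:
 f(a) = C1 + a^3/3 - a/8


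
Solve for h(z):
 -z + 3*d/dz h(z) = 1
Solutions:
 h(z) = C1 + z^2/6 + z/3


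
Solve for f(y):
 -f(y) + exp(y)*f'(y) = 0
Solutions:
 f(y) = C1*exp(-exp(-y))


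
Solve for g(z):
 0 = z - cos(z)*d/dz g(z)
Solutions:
 g(z) = C1 + Integral(z/cos(z), z)


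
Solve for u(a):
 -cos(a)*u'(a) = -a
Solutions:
 u(a) = C1 + Integral(a/cos(a), a)


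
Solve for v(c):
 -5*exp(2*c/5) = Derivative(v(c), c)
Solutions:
 v(c) = C1 - 25*exp(2*c/5)/2


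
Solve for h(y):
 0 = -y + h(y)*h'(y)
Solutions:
 h(y) = -sqrt(C1 + y^2)
 h(y) = sqrt(C1 + y^2)


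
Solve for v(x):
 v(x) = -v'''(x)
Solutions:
 v(x) = C3*exp(-x) + (C1*sin(sqrt(3)*x/2) + C2*cos(sqrt(3)*x/2))*exp(x/2)


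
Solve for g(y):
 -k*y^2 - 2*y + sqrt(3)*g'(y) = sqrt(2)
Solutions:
 g(y) = C1 + sqrt(3)*k*y^3/9 + sqrt(3)*y^2/3 + sqrt(6)*y/3


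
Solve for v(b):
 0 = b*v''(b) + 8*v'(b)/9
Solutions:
 v(b) = C1 + C2*b^(1/9)


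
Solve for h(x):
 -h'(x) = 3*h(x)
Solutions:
 h(x) = C1*exp(-3*x)


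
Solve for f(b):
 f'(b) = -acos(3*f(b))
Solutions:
 Integral(1/acos(3*_y), (_y, f(b))) = C1 - b


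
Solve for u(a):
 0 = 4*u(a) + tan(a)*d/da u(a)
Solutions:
 u(a) = C1/sin(a)^4


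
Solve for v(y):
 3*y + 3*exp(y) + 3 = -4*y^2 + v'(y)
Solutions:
 v(y) = C1 + 4*y^3/3 + 3*y^2/2 + 3*y + 3*exp(y)


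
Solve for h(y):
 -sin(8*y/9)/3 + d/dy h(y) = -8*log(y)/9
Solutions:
 h(y) = C1 - 8*y*log(y)/9 + 8*y/9 - 3*cos(8*y/9)/8


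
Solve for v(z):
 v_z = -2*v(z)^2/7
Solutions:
 v(z) = 7/(C1 + 2*z)


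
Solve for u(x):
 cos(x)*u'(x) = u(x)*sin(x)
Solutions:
 u(x) = C1/cos(x)


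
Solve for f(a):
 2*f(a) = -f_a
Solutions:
 f(a) = C1*exp(-2*a)


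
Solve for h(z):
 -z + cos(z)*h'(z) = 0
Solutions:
 h(z) = C1 + Integral(z/cos(z), z)


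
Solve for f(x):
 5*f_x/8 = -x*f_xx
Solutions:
 f(x) = C1 + C2*x^(3/8)


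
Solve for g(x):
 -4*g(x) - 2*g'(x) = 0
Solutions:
 g(x) = C1*exp(-2*x)


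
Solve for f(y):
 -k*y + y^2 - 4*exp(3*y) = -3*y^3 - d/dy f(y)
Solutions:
 f(y) = C1 + k*y^2/2 - 3*y^4/4 - y^3/3 + 4*exp(3*y)/3


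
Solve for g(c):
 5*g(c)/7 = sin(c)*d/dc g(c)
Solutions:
 g(c) = C1*(cos(c) - 1)^(5/14)/(cos(c) + 1)^(5/14)


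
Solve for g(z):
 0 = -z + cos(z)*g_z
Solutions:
 g(z) = C1 + Integral(z/cos(z), z)


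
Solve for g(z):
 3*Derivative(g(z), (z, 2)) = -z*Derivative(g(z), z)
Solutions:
 g(z) = C1 + C2*erf(sqrt(6)*z/6)


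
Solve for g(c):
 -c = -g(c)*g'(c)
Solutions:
 g(c) = -sqrt(C1 + c^2)
 g(c) = sqrt(C1 + c^2)


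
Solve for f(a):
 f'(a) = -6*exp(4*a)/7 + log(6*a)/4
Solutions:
 f(a) = C1 + a*log(a)/4 + a*(-1 + log(6))/4 - 3*exp(4*a)/14


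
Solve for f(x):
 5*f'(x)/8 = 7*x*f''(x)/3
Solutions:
 f(x) = C1 + C2*x^(71/56)


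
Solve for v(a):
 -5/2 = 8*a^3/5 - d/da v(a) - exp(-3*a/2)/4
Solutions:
 v(a) = C1 + 2*a^4/5 + 5*a/2 + exp(-3*a/2)/6


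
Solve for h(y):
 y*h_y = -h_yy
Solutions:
 h(y) = C1 + C2*erf(sqrt(2)*y/2)


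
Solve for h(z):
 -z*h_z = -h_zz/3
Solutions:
 h(z) = C1 + C2*erfi(sqrt(6)*z/2)


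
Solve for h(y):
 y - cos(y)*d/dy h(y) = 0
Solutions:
 h(y) = C1 + Integral(y/cos(y), y)


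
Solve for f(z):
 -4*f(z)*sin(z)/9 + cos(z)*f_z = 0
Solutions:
 f(z) = C1/cos(z)^(4/9)


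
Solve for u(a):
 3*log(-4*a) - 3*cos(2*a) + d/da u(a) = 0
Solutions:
 u(a) = C1 - 3*a*log(-a) - 6*a*log(2) + 3*a + 3*sin(2*a)/2


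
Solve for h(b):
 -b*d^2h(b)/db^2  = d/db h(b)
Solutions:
 h(b) = C1 + C2*log(b)


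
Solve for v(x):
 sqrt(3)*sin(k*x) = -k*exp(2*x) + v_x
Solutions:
 v(x) = C1 + k*exp(2*x)/2 - sqrt(3)*cos(k*x)/k


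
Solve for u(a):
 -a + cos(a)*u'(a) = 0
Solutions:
 u(a) = C1 + Integral(a/cos(a), a)


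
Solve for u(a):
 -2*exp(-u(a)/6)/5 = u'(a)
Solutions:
 u(a) = 6*log(C1 - a/15)


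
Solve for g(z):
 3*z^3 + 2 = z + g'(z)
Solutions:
 g(z) = C1 + 3*z^4/4 - z^2/2 + 2*z


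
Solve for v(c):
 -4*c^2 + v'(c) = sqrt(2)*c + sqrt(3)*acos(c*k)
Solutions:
 v(c) = C1 + 4*c^3/3 + sqrt(2)*c^2/2 + sqrt(3)*Piecewise((c*acos(c*k) - sqrt(-c^2*k^2 + 1)/k, Ne(k, 0)), (pi*c/2, True))


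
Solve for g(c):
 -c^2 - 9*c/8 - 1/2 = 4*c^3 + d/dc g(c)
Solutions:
 g(c) = C1 - c^4 - c^3/3 - 9*c^2/16 - c/2


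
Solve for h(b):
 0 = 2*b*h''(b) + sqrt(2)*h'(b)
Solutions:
 h(b) = C1 + C2*b^(1 - sqrt(2)/2)


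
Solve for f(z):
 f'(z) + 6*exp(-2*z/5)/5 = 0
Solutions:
 f(z) = C1 + 3*exp(-2*z/5)


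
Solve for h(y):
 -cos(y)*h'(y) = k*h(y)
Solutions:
 h(y) = C1*exp(k*(log(sin(y) - 1) - log(sin(y) + 1))/2)


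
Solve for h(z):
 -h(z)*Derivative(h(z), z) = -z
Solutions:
 h(z) = -sqrt(C1 + z^2)
 h(z) = sqrt(C1 + z^2)


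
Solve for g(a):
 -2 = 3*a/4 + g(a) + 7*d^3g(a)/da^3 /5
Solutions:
 g(a) = C3*exp(-5^(1/3)*7^(2/3)*a/7) - 3*a/4 + (C1*sin(sqrt(3)*5^(1/3)*7^(2/3)*a/14) + C2*cos(sqrt(3)*5^(1/3)*7^(2/3)*a/14))*exp(5^(1/3)*7^(2/3)*a/14) - 2


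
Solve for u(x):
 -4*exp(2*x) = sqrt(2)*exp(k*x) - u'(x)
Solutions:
 u(x) = C1 + 2*exp(2*x) + sqrt(2)*exp(k*x)/k


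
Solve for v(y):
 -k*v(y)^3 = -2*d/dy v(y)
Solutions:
 v(y) = -sqrt(-1/(C1 + k*y))
 v(y) = sqrt(-1/(C1 + k*y))


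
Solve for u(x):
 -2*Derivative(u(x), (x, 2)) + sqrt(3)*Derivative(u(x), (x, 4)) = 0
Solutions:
 u(x) = C1 + C2*x + C3*exp(-sqrt(2)*3^(3/4)*x/3) + C4*exp(sqrt(2)*3^(3/4)*x/3)


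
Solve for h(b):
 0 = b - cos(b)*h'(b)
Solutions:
 h(b) = C1 + Integral(b/cos(b), b)


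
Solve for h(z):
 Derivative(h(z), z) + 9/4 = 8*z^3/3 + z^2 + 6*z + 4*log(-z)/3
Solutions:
 h(z) = C1 + 2*z^4/3 + z^3/3 + 3*z^2 + 4*z*log(-z)/3 - 43*z/12


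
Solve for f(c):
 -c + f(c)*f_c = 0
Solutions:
 f(c) = -sqrt(C1 + c^2)
 f(c) = sqrt(C1 + c^2)


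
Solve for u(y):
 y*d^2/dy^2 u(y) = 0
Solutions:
 u(y) = C1 + C2*y


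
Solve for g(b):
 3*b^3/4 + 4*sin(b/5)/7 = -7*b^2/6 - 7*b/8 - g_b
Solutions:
 g(b) = C1 - 3*b^4/16 - 7*b^3/18 - 7*b^2/16 + 20*cos(b/5)/7


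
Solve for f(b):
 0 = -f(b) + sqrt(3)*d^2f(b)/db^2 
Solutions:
 f(b) = C1*exp(-3^(3/4)*b/3) + C2*exp(3^(3/4)*b/3)


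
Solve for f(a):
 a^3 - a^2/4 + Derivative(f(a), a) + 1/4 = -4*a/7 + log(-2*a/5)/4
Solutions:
 f(a) = C1 - a^4/4 + a^3/12 - 2*a^2/7 + a*log(-a)/4 + a*(-2 - log(5) + log(2))/4


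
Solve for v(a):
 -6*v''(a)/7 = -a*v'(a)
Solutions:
 v(a) = C1 + C2*erfi(sqrt(21)*a/6)


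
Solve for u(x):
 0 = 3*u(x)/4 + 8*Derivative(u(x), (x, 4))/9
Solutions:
 u(x) = (C1*sin(2^(1/4)*3^(3/4)*x/4) + C2*cos(2^(1/4)*3^(3/4)*x/4))*exp(-2^(1/4)*3^(3/4)*x/4) + (C3*sin(2^(1/4)*3^(3/4)*x/4) + C4*cos(2^(1/4)*3^(3/4)*x/4))*exp(2^(1/4)*3^(3/4)*x/4)


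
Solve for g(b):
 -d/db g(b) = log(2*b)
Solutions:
 g(b) = C1 - b*log(b) - b*log(2) + b


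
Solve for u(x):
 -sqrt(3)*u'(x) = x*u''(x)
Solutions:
 u(x) = C1 + C2*x^(1 - sqrt(3))


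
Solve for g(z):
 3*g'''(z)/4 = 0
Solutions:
 g(z) = C1 + C2*z + C3*z^2


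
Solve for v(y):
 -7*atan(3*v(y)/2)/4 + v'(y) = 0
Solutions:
 Integral(1/atan(3*_y/2), (_y, v(y))) = C1 + 7*y/4


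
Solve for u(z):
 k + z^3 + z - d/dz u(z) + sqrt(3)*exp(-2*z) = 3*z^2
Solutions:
 u(z) = C1 + k*z + z^4/4 - z^3 + z^2/2 - sqrt(3)*exp(-2*z)/2


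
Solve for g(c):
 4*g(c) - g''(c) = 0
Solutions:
 g(c) = C1*exp(-2*c) + C2*exp(2*c)


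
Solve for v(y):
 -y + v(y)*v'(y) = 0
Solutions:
 v(y) = -sqrt(C1 + y^2)
 v(y) = sqrt(C1 + y^2)


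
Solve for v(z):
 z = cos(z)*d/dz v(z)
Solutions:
 v(z) = C1 + Integral(z/cos(z), z)


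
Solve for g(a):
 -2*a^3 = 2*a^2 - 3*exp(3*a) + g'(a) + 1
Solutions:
 g(a) = C1 - a^4/2 - 2*a^3/3 - a + exp(3*a)


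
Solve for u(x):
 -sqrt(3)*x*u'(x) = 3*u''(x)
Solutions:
 u(x) = C1 + C2*erf(sqrt(2)*3^(3/4)*x/6)


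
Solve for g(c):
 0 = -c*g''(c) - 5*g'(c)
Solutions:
 g(c) = C1 + C2/c^4


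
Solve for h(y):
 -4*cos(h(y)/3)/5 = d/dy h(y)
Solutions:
 4*y/5 - 3*log(sin(h(y)/3) - 1)/2 + 3*log(sin(h(y)/3) + 1)/2 = C1


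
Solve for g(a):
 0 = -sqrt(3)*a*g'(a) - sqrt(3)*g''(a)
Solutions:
 g(a) = C1 + C2*erf(sqrt(2)*a/2)


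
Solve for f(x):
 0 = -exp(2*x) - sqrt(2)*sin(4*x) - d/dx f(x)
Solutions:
 f(x) = C1 - exp(2*x)/2 + sqrt(2)*cos(4*x)/4


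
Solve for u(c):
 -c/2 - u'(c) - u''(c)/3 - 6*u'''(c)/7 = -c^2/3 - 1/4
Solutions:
 u(c) = C1 + c^3/9 - 13*c^2/36 - 61*c/756 + (C2*sin(sqrt(1463)*c/36) + C3*cos(sqrt(1463)*c/36))*exp(-7*c/36)


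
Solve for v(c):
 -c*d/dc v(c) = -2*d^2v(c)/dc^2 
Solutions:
 v(c) = C1 + C2*erfi(c/2)


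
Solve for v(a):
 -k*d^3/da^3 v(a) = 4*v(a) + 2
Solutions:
 v(a) = C1*exp(2^(2/3)*a*(-1/k)^(1/3)) + C2*exp(2^(2/3)*a*(-1/k)^(1/3)*(-1 + sqrt(3)*I)/2) + C3*exp(-2^(2/3)*a*(-1/k)^(1/3)*(1 + sqrt(3)*I)/2) - 1/2


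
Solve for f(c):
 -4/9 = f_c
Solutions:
 f(c) = C1 - 4*c/9


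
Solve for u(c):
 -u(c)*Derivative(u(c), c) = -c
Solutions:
 u(c) = -sqrt(C1 + c^2)
 u(c) = sqrt(C1 + c^2)


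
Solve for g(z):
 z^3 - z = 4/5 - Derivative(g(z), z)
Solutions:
 g(z) = C1 - z^4/4 + z^2/2 + 4*z/5


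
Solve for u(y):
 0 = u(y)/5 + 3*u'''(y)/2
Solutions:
 u(y) = C3*exp(-15^(2/3)*2^(1/3)*y/15) + (C1*sin(2^(1/3)*3^(1/6)*5^(2/3)*y/10) + C2*cos(2^(1/3)*3^(1/6)*5^(2/3)*y/10))*exp(15^(2/3)*2^(1/3)*y/30)


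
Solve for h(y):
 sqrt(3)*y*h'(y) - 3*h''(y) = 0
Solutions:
 h(y) = C1 + C2*erfi(sqrt(2)*3^(3/4)*y/6)


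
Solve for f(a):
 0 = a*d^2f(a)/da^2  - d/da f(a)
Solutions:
 f(a) = C1 + C2*a^2


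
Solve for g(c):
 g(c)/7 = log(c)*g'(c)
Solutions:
 g(c) = C1*exp(li(c)/7)


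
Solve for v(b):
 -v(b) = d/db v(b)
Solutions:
 v(b) = C1*exp(-b)


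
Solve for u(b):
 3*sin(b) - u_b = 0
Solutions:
 u(b) = C1 - 3*cos(b)


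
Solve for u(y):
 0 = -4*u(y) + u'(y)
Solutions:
 u(y) = C1*exp(4*y)


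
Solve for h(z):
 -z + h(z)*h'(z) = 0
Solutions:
 h(z) = -sqrt(C1 + z^2)
 h(z) = sqrt(C1 + z^2)


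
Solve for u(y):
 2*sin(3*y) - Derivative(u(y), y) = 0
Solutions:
 u(y) = C1 - 2*cos(3*y)/3


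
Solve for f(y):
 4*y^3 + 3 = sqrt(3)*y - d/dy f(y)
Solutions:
 f(y) = C1 - y^4 + sqrt(3)*y^2/2 - 3*y


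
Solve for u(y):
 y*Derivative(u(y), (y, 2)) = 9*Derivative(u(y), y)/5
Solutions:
 u(y) = C1 + C2*y^(14/5)


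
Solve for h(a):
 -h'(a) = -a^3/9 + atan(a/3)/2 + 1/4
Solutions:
 h(a) = C1 + a^4/36 - a*atan(a/3)/2 - a/4 + 3*log(a^2 + 9)/4


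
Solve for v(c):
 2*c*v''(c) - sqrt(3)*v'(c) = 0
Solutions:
 v(c) = C1 + C2*c^(sqrt(3)/2 + 1)


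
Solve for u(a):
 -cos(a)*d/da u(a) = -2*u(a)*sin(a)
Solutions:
 u(a) = C1/cos(a)^2


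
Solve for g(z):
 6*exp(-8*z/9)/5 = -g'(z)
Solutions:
 g(z) = C1 + 27*exp(-8*z/9)/20


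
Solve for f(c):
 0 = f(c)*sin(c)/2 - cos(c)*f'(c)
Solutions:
 f(c) = C1/sqrt(cos(c))


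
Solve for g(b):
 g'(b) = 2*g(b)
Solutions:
 g(b) = C1*exp(2*b)


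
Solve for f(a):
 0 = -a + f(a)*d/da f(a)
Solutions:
 f(a) = -sqrt(C1 + a^2)
 f(a) = sqrt(C1 + a^2)


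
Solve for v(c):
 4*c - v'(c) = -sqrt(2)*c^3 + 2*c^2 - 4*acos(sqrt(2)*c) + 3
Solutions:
 v(c) = C1 + sqrt(2)*c^4/4 - 2*c^3/3 + 2*c^2 + 4*c*acos(sqrt(2)*c) - 3*c - 2*sqrt(2)*sqrt(1 - 2*c^2)


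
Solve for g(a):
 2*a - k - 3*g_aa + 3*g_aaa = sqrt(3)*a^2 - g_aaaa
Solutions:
 g(a) = C1 + C2*a + C3*exp(a*(-3 + sqrt(21))/2) + C4*exp(-a*(3 + sqrt(21))/2) - sqrt(3)*a^4/36 + a^3*(1 - sqrt(3))/9 + a^2*(-3*k - 8*sqrt(3) + 6)/18


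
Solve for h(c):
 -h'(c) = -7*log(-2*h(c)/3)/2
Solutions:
 -2*Integral(1/(log(-_y) - log(3) + log(2)), (_y, h(c)))/7 = C1 - c


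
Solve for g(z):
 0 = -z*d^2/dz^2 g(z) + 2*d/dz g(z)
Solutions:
 g(z) = C1 + C2*z^3


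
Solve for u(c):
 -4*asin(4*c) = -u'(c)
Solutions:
 u(c) = C1 + 4*c*asin(4*c) + sqrt(1 - 16*c^2)


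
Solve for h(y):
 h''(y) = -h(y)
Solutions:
 h(y) = C1*sin(y) + C2*cos(y)


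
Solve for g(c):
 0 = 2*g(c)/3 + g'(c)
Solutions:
 g(c) = C1*exp(-2*c/3)


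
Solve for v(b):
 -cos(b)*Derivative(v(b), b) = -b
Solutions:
 v(b) = C1 + Integral(b/cos(b), b)


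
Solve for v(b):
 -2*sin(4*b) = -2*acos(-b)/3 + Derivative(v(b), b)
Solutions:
 v(b) = C1 + 2*b*acos(-b)/3 + 2*sqrt(1 - b^2)/3 + cos(4*b)/2


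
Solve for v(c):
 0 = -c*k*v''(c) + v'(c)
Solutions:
 v(c) = C1 + c^(((re(k) + 1)*re(k) + im(k)^2)/(re(k)^2 + im(k)^2))*(C2*sin(log(c)*Abs(im(k))/(re(k)^2 + im(k)^2)) + C3*cos(log(c)*im(k)/(re(k)^2 + im(k)^2)))


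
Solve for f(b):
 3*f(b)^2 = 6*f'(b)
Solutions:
 f(b) = -2/(C1 + b)


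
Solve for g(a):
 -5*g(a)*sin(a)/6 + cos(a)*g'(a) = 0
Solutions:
 g(a) = C1/cos(a)^(5/6)


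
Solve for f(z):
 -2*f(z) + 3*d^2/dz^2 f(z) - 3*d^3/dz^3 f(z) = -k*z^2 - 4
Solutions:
 f(z) = C1*exp(z*((3*sqrt(7) + 8)^(-1/3) + 2 + (3*sqrt(7) + 8)^(1/3))/6)*sin(sqrt(3)*z*(-(3*sqrt(7) + 8)^(1/3) + (3*sqrt(7) + 8)^(-1/3))/6) + C2*exp(z*((3*sqrt(7) + 8)^(-1/3) + 2 + (3*sqrt(7) + 8)^(1/3))/6)*cos(sqrt(3)*z*(-(3*sqrt(7) + 8)^(1/3) + (3*sqrt(7) + 8)^(-1/3))/6) + C3*exp(z*(-(3*sqrt(7) + 8)^(1/3) - 1/(3*sqrt(7) + 8)^(1/3) + 1)/3) + k*z^2/2 + 3*k/2 + 2


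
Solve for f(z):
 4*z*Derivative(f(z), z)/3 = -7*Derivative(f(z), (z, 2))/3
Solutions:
 f(z) = C1 + C2*erf(sqrt(14)*z/7)


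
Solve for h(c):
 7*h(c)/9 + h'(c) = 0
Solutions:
 h(c) = C1*exp(-7*c/9)


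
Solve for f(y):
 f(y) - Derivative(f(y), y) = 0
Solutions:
 f(y) = C1*exp(y)


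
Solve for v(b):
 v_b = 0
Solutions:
 v(b) = C1


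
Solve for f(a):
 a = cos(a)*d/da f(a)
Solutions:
 f(a) = C1 + Integral(a/cos(a), a)


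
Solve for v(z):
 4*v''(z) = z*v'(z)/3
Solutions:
 v(z) = C1 + C2*erfi(sqrt(6)*z/12)


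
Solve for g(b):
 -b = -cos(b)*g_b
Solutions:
 g(b) = C1 + Integral(b/cos(b), b)


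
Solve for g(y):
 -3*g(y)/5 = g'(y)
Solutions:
 g(y) = C1*exp(-3*y/5)


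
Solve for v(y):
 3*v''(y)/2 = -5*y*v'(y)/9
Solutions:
 v(y) = C1 + C2*erf(sqrt(15)*y/9)


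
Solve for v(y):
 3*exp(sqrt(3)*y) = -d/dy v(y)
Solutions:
 v(y) = C1 - sqrt(3)*exp(sqrt(3)*y)


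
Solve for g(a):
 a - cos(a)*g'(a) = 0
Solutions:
 g(a) = C1 + Integral(a/cos(a), a)


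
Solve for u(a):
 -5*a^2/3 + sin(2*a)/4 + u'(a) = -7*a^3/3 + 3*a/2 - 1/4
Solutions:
 u(a) = C1 - 7*a^4/12 + 5*a^3/9 + 3*a^2/4 - a/4 + cos(2*a)/8


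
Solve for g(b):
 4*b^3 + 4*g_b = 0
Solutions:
 g(b) = C1 - b^4/4


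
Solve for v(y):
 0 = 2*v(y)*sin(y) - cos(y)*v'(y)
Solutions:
 v(y) = C1/cos(y)^2


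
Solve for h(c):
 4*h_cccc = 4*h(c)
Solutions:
 h(c) = C1*exp(-c) + C2*exp(c) + C3*sin(c) + C4*cos(c)


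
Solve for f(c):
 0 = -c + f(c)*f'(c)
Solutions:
 f(c) = -sqrt(C1 + c^2)
 f(c) = sqrt(C1 + c^2)


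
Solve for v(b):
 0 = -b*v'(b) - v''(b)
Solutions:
 v(b) = C1 + C2*erf(sqrt(2)*b/2)


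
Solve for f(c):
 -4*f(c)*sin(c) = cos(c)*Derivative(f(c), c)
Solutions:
 f(c) = C1*cos(c)^4


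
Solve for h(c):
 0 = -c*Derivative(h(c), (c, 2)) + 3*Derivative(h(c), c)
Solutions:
 h(c) = C1 + C2*c^4


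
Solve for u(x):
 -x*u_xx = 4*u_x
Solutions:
 u(x) = C1 + C2/x^3


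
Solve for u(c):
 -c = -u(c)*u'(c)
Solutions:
 u(c) = -sqrt(C1 + c^2)
 u(c) = sqrt(C1 + c^2)


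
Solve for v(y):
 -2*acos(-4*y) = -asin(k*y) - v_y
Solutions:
 v(y) = C1 + 2*y*acos(-4*y) + sqrt(1 - 16*y^2)/2 - Piecewise((y*asin(k*y) + sqrt(-k^2*y^2 + 1)/k, Ne(k, 0)), (0, True))


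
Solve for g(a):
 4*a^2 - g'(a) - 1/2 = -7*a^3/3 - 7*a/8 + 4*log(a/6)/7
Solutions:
 g(a) = C1 + 7*a^4/12 + 4*a^3/3 + 7*a^2/16 - 4*a*log(a)/7 + a/14 + 4*a*log(6)/7


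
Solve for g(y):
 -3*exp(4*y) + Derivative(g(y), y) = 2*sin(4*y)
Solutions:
 g(y) = C1 + 3*exp(4*y)/4 - cos(4*y)/2


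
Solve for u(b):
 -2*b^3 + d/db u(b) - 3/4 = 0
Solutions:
 u(b) = C1 + b^4/2 + 3*b/4


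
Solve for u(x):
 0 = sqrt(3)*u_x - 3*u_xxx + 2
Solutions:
 u(x) = C1 + C2*exp(-3^(3/4)*x/3) + C3*exp(3^(3/4)*x/3) - 2*sqrt(3)*x/3


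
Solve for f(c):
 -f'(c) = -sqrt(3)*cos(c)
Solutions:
 f(c) = C1 + sqrt(3)*sin(c)


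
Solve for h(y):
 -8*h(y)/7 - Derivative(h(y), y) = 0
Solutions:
 h(y) = C1*exp(-8*y/7)


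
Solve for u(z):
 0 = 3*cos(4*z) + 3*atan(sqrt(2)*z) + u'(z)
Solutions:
 u(z) = C1 - 3*z*atan(sqrt(2)*z) + 3*sqrt(2)*log(2*z^2 + 1)/4 - 3*sin(4*z)/4


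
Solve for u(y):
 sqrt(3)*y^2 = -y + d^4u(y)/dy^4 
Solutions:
 u(y) = C1 + C2*y + C3*y^2 + C4*y^3 + sqrt(3)*y^6/360 + y^5/120


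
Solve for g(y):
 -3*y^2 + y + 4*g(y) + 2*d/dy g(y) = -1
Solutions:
 g(y) = C1*exp(-2*y) + 3*y^2/4 - y + 1/4


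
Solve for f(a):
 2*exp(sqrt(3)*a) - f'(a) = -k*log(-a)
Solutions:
 f(a) = C1 + a*k*log(-a) - a*k + 2*sqrt(3)*exp(sqrt(3)*a)/3


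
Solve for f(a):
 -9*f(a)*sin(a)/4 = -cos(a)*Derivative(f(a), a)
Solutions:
 f(a) = C1/cos(a)^(9/4)


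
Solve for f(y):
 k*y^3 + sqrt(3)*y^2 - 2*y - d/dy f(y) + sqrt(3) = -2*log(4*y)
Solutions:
 f(y) = C1 + k*y^4/4 + sqrt(3)*y^3/3 - y^2 + 2*y*log(y) - 2*y + sqrt(3)*y + y*log(16)


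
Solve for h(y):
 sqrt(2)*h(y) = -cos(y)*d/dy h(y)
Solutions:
 h(y) = C1*(sin(y) - 1)^(sqrt(2)/2)/(sin(y) + 1)^(sqrt(2)/2)


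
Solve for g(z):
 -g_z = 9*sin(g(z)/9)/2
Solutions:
 9*z/2 + 9*log(cos(g(z)/9) - 1)/2 - 9*log(cos(g(z)/9) + 1)/2 = C1


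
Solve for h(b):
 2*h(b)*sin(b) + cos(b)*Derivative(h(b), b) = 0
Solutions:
 h(b) = C1*cos(b)^2


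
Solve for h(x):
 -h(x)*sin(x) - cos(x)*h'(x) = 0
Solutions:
 h(x) = C1*cos(x)


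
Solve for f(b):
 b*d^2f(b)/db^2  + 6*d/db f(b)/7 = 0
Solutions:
 f(b) = C1 + C2*b^(1/7)


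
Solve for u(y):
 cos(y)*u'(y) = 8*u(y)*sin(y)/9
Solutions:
 u(y) = C1/cos(y)^(8/9)


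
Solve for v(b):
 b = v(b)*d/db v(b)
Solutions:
 v(b) = -sqrt(C1 + b^2)
 v(b) = sqrt(C1 + b^2)


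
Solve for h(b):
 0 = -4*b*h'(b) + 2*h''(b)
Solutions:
 h(b) = C1 + C2*erfi(b)


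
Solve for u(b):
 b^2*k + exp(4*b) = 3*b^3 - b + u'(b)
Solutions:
 u(b) = C1 - 3*b^4/4 + b^3*k/3 + b^2/2 + exp(4*b)/4


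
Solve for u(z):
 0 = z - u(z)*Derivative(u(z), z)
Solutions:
 u(z) = -sqrt(C1 + z^2)
 u(z) = sqrt(C1 + z^2)


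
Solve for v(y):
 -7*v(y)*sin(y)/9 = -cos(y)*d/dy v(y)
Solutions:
 v(y) = C1/cos(y)^(7/9)


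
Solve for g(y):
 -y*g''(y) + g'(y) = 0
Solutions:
 g(y) = C1 + C2*y^2


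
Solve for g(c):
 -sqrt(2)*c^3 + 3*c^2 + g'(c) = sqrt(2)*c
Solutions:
 g(c) = C1 + sqrt(2)*c^4/4 - c^3 + sqrt(2)*c^2/2


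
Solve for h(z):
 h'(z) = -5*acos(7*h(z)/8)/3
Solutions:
 Integral(1/acos(7*_y/8), (_y, h(z))) = C1 - 5*z/3


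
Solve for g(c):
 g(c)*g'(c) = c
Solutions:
 g(c) = -sqrt(C1 + c^2)
 g(c) = sqrt(C1 + c^2)


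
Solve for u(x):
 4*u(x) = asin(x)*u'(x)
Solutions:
 u(x) = C1*exp(4*Integral(1/asin(x), x))


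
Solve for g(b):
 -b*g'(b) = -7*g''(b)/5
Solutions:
 g(b) = C1 + C2*erfi(sqrt(70)*b/14)


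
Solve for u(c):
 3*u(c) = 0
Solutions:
 u(c) = 0


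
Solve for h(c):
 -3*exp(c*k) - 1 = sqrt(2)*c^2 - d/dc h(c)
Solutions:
 h(c) = C1 + sqrt(2)*c^3/3 + c + 3*exp(c*k)/k


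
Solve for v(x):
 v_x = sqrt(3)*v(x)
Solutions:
 v(x) = C1*exp(sqrt(3)*x)


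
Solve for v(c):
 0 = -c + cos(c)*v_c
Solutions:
 v(c) = C1 + Integral(c/cos(c), c)


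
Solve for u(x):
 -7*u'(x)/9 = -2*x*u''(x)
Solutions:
 u(x) = C1 + C2*x^(25/18)


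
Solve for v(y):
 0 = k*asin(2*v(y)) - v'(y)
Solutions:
 Integral(1/asin(2*_y), (_y, v(y))) = C1 + k*y


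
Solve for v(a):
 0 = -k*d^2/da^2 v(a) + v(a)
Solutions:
 v(a) = C1*exp(-a*sqrt(1/k)) + C2*exp(a*sqrt(1/k))


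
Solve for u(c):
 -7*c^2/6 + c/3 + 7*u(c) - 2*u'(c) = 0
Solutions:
 u(c) = C1*exp(7*c/2) + c^2/6 + c/21 + 2/147


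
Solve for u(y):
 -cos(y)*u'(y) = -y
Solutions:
 u(y) = C1 + Integral(y/cos(y), y)


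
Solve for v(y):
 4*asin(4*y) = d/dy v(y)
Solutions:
 v(y) = C1 + 4*y*asin(4*y) + sqrt(1 - 16*y^2)


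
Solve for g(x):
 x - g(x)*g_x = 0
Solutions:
 g(x) = -sqrt(C1 + x^2)
 g(x) = sqrt(C1 + x^2)


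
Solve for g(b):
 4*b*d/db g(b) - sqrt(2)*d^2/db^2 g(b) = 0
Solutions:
 g(b) = C1 + C2*erfi(2^(1/4)*b)


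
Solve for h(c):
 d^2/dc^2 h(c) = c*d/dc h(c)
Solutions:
 h(c) = C1 + C2*erfi(sqrt(2)*c/2)


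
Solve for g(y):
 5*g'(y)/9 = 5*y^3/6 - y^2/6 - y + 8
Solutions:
 g(y) = C1 + 3*y^4/8 - y^3/10 - 9*y^2/10 + 72*y/5


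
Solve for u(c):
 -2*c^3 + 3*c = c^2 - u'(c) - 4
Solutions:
 u(c) = C1 + c^4/2 + c^3/3 - 3*c^2/2 - 4*c


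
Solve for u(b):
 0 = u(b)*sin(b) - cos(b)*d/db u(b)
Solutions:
 u(b) = C1/cos(b)


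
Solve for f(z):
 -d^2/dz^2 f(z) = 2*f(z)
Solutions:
 f(z) = C1*sin(sqrt(2)*z) + C2*cos(sqrt(2)*z)


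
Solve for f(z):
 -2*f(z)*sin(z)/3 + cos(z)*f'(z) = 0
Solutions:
 f(z) = C1/cos(z)^(2/3)


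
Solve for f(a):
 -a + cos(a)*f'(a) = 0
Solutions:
 f(a) = C1 + Integral(a/cos(a), a)


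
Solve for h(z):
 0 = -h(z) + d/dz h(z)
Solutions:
 h(z) = C1*exp(z)


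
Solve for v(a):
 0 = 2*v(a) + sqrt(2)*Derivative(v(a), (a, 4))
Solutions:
 v(a) = (C1*sin(2^(5/8)*a/2) + C2*cos(2^(5/8)*a/2))*exp(-2^(5/8)*a/2) + (C3*sin(2^(5/8)*a/2) + C4*cos(2^(5/8)*a/2))*exp(2^(5/8)*a/2)


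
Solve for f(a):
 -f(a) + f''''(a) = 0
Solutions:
 f(a) = C1*exp(-a) + C2*exp(a) + C3*sin(a) + C4*cos(a)


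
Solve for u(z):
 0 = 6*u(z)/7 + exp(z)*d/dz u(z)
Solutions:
 u(z) = C1*exp(6*exp(-z)/7)


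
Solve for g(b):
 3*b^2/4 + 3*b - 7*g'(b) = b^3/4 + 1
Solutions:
 g(b) = C1 - b^4/112 + b^3/28 + 3*b^2/14 - b/7


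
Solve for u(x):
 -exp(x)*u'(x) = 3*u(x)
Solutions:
 u(x) = C1*exp(3*exp(-x))


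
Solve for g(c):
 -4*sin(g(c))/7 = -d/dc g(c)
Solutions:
 -4*c/7 + log(cos(g(c)) - 1)/2 - log(cos(g(c)) + 1)/2 = C1


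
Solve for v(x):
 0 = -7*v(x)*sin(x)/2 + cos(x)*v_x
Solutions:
 v(x) = C1/cos(x)^(7/2)


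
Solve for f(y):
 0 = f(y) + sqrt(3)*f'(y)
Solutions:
 f(y) = C1*exp(-sqrt(3)*y/3)


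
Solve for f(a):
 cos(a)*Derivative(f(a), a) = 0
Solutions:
 f(a) = C1


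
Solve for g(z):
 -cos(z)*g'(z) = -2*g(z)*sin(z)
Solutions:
 g(z) = C1/cos(z)^2


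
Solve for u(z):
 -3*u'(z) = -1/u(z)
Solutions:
 u(z) = -sqrt(C1 + 6*z)/3
 u(z) = sqrt(C1 + 6*z)/3


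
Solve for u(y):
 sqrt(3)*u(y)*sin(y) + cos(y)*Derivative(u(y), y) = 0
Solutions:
 u(y) = C1*cos(y)^(sqrt(3))


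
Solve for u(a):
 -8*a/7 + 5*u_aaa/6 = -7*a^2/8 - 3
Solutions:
 u(a) = C1 + C2*a + C3*a^2 - 7*a^5/400 + 2*a^4/35 - 3*a^3/5


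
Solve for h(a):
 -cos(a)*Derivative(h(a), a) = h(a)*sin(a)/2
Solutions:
 h(a) = C1*sqrt(cos(a))


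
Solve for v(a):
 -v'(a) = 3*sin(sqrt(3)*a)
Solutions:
 v(a) = C1 + sqrt(3)*cos(sqrt(3)*a)


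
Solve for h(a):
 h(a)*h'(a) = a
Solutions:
 h(a) = -sqrt(C1 + a^2)
 h(a) = sqrt(C1 + a^2)


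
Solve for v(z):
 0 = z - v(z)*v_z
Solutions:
 v(z) = -sqrt(C1 + z^2)
 v(z) = sqrt(C1 + z^2)


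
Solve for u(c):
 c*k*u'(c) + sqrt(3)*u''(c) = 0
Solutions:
 u(c) = Piecewise((-sqrt(2)*3^(1/4)*sqrt(pi)*C1*erf(sqrt(2)*3^(3/4)*c*sqrt(k)/6)/(2*sqrt(k)) - C2, (k > 0) | (k < 0)), (-C1*c - C2, True))


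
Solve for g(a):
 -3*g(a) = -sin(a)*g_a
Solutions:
 g(a) = C1*(cos(a) - 1)^(3/2)/(cos(a) + 1)^(3/2)


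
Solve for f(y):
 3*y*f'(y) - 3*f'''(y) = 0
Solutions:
 f(y) = C1 + Integral(C2*airyai(y) + C3*airybi(y), y)


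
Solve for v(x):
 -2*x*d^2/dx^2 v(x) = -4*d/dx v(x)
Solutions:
 v(x) = C1 + C2*x^3


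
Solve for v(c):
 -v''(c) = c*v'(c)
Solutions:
 v(c) = C1 + C2*erf(sqrt(2)*c/2)


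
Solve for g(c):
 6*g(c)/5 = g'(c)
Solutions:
 g(c) = C1*exp(6*c/5)


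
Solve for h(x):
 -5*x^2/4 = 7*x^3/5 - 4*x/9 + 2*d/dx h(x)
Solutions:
 h(x) = C1 - 7*x^4/40 - 5*x^3/24 + x^2/9


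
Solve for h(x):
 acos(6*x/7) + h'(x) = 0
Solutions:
 h(x) = C1 - x*acos(6*x/7) + sqrt(49 - 36*x^2)/6


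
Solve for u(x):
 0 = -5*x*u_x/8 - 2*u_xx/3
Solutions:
 u(x) = C1 + C2*erf(sqrt(30)*x/8)


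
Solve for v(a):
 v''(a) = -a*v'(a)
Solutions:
 v(a) = C1 + C2*erf(sqrt(2)*a/2)


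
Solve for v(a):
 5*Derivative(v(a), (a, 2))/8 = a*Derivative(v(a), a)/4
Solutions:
 v(a) = C1 + C2*erfi(sqrt(5)*a/5)


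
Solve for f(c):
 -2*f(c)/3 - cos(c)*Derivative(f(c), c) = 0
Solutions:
 f(c) = C1*(sin(c) - 1)^(1/3)/(sin(c) + 1)^(1/3)


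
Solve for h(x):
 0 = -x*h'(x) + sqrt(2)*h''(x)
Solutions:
 h(x) = C1 + C2*erfi(2^(1/4)*x/2)


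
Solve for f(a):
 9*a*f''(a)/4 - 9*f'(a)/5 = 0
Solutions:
 f(a) = C1 + C2*a^(9/5)


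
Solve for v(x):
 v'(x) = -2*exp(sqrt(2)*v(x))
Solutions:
 v(x) = sqrt(2)*(2*log(1/(C1 + 2*x)) - log(2))/4


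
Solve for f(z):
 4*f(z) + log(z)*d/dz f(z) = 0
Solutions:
 f(z) = C1*exp(-4*li(z))


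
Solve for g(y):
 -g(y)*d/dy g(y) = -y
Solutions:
 g(y) = -sqrt(C1 + y^2)
 g(y) = sqrt(C1 + y^2)


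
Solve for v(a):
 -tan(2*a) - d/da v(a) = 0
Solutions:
 v(a) = C1 + log(cos(2*a))/2


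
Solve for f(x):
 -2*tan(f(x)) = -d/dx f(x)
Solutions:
 f(x) = pi - asin(C1*exp(2*x))
 f(x) = asin(C1*exp(2*x))


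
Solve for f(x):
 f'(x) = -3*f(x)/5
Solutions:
 f(x) = C1*exp(-3*x/5)


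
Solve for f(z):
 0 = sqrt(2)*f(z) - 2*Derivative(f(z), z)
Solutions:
 f(z) = C1*exp(sqrt(2)*z/2)


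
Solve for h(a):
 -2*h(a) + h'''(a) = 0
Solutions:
 h(a) = C3*exp(2^(1/3)*a) + (C1*sin(2^(1/3)*sqrt(3)*a/2) + C2*cos(2^(1/3)*sqrt(3)*a/2))*exp(-2^(1/3)*a/2)


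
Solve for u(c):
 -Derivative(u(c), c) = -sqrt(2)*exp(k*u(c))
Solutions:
 u(c) = Piecewise((log(-1/(C1*k + sqrt(2)*c*k))/k, Ne(k, 0)), (nan, True))
 u(c) = Piecewise((C1 + sqrt(2)*c, Eq(k, 0)), (nan, True))


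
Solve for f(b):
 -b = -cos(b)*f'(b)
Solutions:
 f(b) = C1 + Integral(b/cos(b), b)


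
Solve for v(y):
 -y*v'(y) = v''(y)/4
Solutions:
 v(y) = C1 + C2*erf(sqrt(2)*y)


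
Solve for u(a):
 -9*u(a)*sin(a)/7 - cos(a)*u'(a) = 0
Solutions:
 u(a) = C1*cos(a)^(9/7)


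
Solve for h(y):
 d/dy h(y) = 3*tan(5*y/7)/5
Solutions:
 h(y) = C1 - 21*log(cos(5*y/7))/25


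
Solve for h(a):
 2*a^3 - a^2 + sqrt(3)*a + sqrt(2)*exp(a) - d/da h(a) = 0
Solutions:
 h(a) = C1 + a^4/2 - a^3/3 + sqrt(3)*a^2/2 + sqrt(2)*exp(a)


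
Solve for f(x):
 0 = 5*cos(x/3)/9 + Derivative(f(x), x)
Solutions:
 f(x) = C1 - 5*sin(x/3)/3


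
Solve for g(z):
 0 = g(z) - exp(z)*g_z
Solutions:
 g(z) = C1*exp(-exp(-z))


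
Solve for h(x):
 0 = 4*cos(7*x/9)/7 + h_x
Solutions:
 h(x) = C1 - 36*sin(7*x/9)/49


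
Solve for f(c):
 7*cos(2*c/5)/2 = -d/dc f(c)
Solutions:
 f(c) = C1 - 35*sin(2*c/5)/4


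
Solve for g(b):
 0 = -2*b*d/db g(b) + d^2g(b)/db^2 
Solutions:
 g(b) = C1 + C2*erfi(b)


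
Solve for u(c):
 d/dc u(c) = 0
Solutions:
 u(c) = C1


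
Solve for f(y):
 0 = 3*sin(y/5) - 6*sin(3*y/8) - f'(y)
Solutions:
 f(y) = C1 - 15*cos(y/5) + 16*cos(3*y/8)


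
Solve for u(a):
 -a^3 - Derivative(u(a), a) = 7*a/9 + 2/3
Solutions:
 u(a) = C1 - a^4/4 - 7*a^2/18 - 2*a/3


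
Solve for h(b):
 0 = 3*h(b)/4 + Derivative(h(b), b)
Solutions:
 h(b) = C1*exp(-3*b/4)


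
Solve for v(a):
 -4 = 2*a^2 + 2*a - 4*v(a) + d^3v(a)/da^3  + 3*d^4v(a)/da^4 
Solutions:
 v(a) = C1*exp(a*(-24 - 10*2^(2/3)/(167/27 + sqrt(41))^(1/3) + 9*2^(1/3)*(167/27 + sqrt(41))^(1/3))/54)*sin(sqrt(3)*a*(20/(334/27 + 2*sqrt(41))^(1/3) + 9*(334/27 + 2*sqrt(41))^(1/3))/54) + C2*exp(a*(-24 - 10*2^(2/3)/(167/27 + sqrt(41))^(1/3) + 9*2^(1/3)*(167/27 + sqrt(41))^(1/3))/54)*cos(sqrt(3)*a*(20/(334/27 + 2*sqrt(41))^(1/3) + 9*(334/27 + 2*sqrt(41))^(1/3))/54) + C3*exp(a) + C4*exp(a*(-9*2^(1/3)*(167/27 + sqrt(41))^(1/3) - 12 + 10*2^(2/3)/(167/27 + sqrt(41))^(1/3))/27) + a^2/2 + a/2 + 1


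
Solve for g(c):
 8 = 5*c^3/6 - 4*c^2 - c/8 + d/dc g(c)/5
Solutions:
 g(c) = C1 - 25*c^4/24 + 20*c^3/3 + 5*c^2/16 + 40*c


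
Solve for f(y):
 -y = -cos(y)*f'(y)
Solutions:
 f(y) = C1 + Integral(y/cos(y), y)


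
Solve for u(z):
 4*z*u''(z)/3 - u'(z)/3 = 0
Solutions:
 u(z) = C1 + C2*z^(5/4)


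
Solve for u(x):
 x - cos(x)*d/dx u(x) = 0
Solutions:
 u(x) = C1 + Integral(x/cos(x), x)


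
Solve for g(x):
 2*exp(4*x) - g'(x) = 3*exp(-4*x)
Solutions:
 g(x) = C1 + exp(4*x)/2 + 3*exp(-4*x)/4


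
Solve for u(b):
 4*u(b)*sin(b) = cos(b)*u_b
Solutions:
 u(b) = C1/cos(b)^4


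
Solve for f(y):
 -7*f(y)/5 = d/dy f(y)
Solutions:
 f(y) = C1*exp(-7*y/5)


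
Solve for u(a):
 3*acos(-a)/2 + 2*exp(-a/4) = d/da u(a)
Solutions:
 u(a) = C1 + 3*a*acos(-a)/2 + 3*sqrt(1 - a^2)/2 - 8*exp(-a/4)


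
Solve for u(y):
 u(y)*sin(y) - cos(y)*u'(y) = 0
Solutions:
 u(y) = C1/cos(y)


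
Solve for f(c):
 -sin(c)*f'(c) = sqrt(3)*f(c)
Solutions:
 f(c) = C1*(cos(c) + 1)^(sqrt(3)/2)/(cos(c) - 1)^(sqrt(3)/2)


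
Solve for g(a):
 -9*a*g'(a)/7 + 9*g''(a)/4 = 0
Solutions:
 g(a) = C1 + C2*erfi(sqrt(14)*a/7)


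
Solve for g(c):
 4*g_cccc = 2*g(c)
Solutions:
 g(c) = C1*exp(-2^(3/4)*c/2) + C2*exp(2^(3/4)*c/2) + C3*sin(2^(3/4)*c/2) + C4*cos(2^(3/4)*c/2)


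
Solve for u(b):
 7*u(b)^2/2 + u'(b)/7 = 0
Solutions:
 u(b) = 2/(C1 + 49*b)


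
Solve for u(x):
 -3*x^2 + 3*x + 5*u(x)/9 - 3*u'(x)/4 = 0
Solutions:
 u(x) = C1*exp(20*x/27) + 27*x^2/5 + 459*x/50 + 12393/1000


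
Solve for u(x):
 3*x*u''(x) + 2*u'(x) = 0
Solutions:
 u(x) = C1 + C2*x^(1/3)


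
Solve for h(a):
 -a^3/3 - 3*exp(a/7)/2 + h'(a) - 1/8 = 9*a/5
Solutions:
 h(a) = C1 + a^4/12 + 9*a^2/10 + a/8 + 21*exp(a/7)/2


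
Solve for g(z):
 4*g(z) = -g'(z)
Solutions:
 g(z) = C1*exp(-4*z)


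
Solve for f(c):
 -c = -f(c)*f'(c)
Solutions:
 f(c) = -sqrt(C1 + c^2)
 f(c) = sqrt(C1 + c^2)


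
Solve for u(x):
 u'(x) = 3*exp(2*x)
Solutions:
 u(x) = C1 + 3*exp(2*x)/2


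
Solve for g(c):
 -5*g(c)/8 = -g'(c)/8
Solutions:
 g(c) = C1*exp(5*c)


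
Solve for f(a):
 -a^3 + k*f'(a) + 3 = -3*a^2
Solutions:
 f(a) = C1 + a^4/(4*k) - a^3/k - 3*a/k


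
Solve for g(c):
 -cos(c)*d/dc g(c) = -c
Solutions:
 g(c) = C1 + Integral(c/cos(c), c)


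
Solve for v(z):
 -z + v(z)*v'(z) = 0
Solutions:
 v(z) = -sqrt(C1 + z^2)
 v(z) = sqrt(C1 + z^2)


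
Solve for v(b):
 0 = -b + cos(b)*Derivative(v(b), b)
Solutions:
 v(b) = C1 + Integral(b/cos(b), b)


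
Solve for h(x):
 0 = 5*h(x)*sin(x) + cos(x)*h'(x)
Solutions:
 h(x) = C1*cos(x)^5


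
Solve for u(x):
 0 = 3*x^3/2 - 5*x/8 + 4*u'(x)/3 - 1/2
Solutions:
 u(x) = C1 - 9*x^4/32 + 15*x^2/64 + 3*x/8


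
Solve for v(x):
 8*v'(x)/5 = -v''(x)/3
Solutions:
 v(x) = C1 + C2*exp(-24*x/5)


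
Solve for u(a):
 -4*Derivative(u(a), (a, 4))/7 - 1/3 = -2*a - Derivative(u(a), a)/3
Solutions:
 u(a) = C1 + C4*exp(126^(1/3)*a/6) - 3*a^2 + a + (C2*sin(14^(1/3)*3^(1/6)*a/4) + C3*cos(14^(1/3)*3^(1/6)*a/4))*exp(-126^(1/3)*a/12)


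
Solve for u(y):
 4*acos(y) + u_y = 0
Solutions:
 u(y) = C1 - 4*y*acos(y) + 4*sqrt(1 - y^2)


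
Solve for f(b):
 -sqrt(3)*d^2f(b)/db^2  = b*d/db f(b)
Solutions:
 f(b) = C1 + C2*erf(sqrt(2)*3^(3/4)*b/6)


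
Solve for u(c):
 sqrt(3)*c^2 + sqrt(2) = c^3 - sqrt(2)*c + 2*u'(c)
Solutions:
 u(c) = C1 - c^4/8 + sqrt(3)*c^3/6 + sqrt(2)*c^2/4 + sqrt(2)*c/2


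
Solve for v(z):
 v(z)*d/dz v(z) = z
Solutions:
 v(z) = -sqrt(C1 + z^2)
 v(z) = sqrt(C1 + z^2)


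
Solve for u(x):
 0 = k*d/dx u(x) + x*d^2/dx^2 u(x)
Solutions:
 u(x) = C1 + x^(1 - re(k))*(C2*sin(log(x)*Abs(im(k))) + C3*cos(log(x)*im(k)))


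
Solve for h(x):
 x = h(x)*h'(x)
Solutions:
 h(x) = -sqrt(C1 + x^2)
 h(x) = sqrt(C1 + x^2)


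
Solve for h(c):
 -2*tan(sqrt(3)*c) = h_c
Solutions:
 h(c) = C1 + 2*sqrt(3)*log(cos(sqrt(3)*c))/3


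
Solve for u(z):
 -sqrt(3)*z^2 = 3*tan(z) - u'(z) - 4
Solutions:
 u(z) = C1 + sqrt(3)*z^3/3 - 4*z - 3*log(cos(z))


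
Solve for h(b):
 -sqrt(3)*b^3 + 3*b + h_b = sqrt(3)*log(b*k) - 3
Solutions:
 h(b) = C1 + sqrt(3)*b^4/4 - 3*b^2/2 + sqrt(3)*b*log(b*k) + b*(-3 - sqrt(3))


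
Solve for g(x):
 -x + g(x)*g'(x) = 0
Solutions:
 g(x) = -sqrt(C1 + x^2)
 g(x) = sqrt(C1 + x^2)


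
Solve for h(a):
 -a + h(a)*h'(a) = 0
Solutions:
 h(a) = -sqrt(C1 + a^2)
 h(a) = sqrt(C1 + a^2)


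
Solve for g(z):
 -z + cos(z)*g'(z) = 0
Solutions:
 g(z) = C1 + Integral(z/cos(z), z)


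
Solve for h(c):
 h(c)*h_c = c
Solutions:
 h(c) = -sqrt(C1 + c^2)
 h(c) = sqrt(C1 + c^2)


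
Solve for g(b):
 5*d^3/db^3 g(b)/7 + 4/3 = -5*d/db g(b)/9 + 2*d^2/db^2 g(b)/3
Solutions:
 g(b) = C1 - 12*b/5 + (C2*sin(sqrt(14)*b/5) + C3*cos(sqrt(14)*b/5))*exp(7*b/15)


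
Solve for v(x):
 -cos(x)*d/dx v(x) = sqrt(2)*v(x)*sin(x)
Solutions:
 v(x) = C1*cos(x)^(sqrt(2))


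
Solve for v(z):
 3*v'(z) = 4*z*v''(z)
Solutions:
 v(z) = C1 + C2*z^(7/4)


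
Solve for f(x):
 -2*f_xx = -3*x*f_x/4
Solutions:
 f(x) = C1 + C2*erfi(sqrt(3)*x/4)


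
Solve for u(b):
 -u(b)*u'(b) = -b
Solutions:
 u(b) = -sqrt(C1 + b^2)
 u(b) = sqrt(C1 + b^2)


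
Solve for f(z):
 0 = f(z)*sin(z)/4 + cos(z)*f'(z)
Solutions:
 f(z) = C1*cos(z)^(1/4)


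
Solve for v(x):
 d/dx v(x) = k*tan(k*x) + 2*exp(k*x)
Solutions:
 v(x) = C1 + k*Piecewise((-log(cos(k*x))/k, Ne(k, 0)), (0, True)) + 2*Piecewise((exp(k*x)/k, Ne(k, 0)), (x, True))


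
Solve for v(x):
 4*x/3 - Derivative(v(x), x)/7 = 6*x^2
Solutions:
 v(x) = C1 - 14*x^3 + 14*x^2/3


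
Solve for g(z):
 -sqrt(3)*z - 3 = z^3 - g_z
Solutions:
 g(z) = C1 + z^4/4 + sqrt(3)*z^2/2 + 3*z


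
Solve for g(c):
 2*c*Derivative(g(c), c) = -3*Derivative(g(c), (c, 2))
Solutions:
 g(c) = C1 + C2*erf(sqrt(3)*c/3)


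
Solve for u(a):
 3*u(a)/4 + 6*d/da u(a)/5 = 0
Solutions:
 u(a) = C1*exp(-5*a/8)


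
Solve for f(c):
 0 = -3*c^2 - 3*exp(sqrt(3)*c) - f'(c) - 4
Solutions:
 f(c) = C1 - c^3 - 4*c - sqrt(3)*exp(sqrt(3)*c)


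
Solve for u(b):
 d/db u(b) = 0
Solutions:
 u(b) = C1


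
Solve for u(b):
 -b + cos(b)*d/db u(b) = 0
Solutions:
 u(b) = C1 + Integral(b/cos(b), b)


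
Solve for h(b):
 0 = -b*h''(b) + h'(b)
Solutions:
 h(b) = C1 + C2*b^2


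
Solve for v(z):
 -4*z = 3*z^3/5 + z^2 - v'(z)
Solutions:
 v(z) = C1 + 3*z^4/20 + z^3/3 + 2*z^2


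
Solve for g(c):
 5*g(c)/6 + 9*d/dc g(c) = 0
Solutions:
 g(c) = C1*exp(-5*c/54)


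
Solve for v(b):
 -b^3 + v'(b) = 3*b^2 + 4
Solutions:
 v(b) = C1 + b^4/4 + b^3 + 4*b


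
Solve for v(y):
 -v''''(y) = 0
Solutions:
 v(y) = C1 + C2*y + C3*y^2 + C4*y^3


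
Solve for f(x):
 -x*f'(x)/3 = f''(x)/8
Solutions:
 f(x) = C1 + C2*erf(2*sqrt(3)*x/3)


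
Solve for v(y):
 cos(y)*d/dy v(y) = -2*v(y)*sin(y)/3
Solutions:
 v(y) = C1*cos(y)^(2/3)


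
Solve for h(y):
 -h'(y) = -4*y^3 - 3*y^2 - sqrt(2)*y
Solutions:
 h(y) = C1 + y^4 + y^3 + sqrt(2)*y^2/2


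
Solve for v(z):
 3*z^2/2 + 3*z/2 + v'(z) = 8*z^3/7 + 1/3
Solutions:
 v(z) = C1 + 2*z^4/7 - z^3/2 - 3*z^2/4 + z/3


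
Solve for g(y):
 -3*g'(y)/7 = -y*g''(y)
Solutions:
 g(y) = C1 + C2*y^(10/7)


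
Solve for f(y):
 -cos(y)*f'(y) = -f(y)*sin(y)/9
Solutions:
 f(y) = C1/cos(y)^(1/9)


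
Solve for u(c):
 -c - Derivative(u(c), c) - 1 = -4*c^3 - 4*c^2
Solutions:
 u(c) = C1 + c^4 + 4*c^3/3 - c^2/2 - c


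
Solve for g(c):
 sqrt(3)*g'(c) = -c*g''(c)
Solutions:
 g(c) = C1 + C2*c^(1 - sqrt(3))


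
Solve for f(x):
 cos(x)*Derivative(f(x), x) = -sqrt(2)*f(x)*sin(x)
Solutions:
 f(x) = C1*cos(x)^(sqrt(2))
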